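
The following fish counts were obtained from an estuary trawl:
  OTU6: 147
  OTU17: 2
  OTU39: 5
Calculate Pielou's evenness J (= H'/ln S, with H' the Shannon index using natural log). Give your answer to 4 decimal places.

Total N = 147+2+5 = 154, so the proportions are 0.954545, 0.012987, 0.032468 (working shown to 6 dp, full precision carried).
H' = −Σ pᵢ ln pᵢ = −((-0.044405) + (-0.056413) + (-0.111283)) = 0.212101.
With S = 3 species, ln S = 1.098612, so J = 0.212101/1.098612 = 0.193063, i.e. 0.1931 to 4 decimal places.

0.1931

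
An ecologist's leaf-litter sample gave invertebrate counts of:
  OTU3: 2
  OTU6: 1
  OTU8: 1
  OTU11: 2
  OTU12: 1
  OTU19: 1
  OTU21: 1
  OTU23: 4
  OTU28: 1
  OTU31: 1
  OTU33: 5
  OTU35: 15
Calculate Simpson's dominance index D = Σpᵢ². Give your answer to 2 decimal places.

0.23

Total N = 2+1+1+2+1+1+1+4+1+1+5+15 = 35, so the proportions are 0.0571, 0.0286, 0.0286, 0.0571, 0.0286, 0.0286, 0.0286, 0.1143, 0.0286, 0.0286, 0.1429, 0.4286 (working shown to 4 dp, full precision carried).
D = 0.0571² + 0.0286² + 0.0286² + 0.0571² + 0.0286² + 0.0286² + 0.0286² + 0.1143² + 0.0286² + 0.0286² + 0.1429² + 0.4286² = 0.0033 + 0.0008 + 0.0008 + 0.0033 + 0.0008 + 0.0008 + 0.0008 + 0.0131 + 0.0008 + 0.0008 + 0.0204 + 0.1837 = 0.2294.
To 2 decimal places, D = 0.23.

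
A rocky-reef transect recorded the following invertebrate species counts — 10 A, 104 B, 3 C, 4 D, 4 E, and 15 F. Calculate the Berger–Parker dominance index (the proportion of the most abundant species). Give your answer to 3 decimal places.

0.743

Total N = 10+104+3+4+4+15 = 140, so the proportions are 0.07143, 0.74286, 0.02143, 0.02857, 0.02857, 0.10714 (working shown to 5 dp, full precision carried).
The largest proportion is 0.74286, i.e. d = 0.743 to 3 decimal places.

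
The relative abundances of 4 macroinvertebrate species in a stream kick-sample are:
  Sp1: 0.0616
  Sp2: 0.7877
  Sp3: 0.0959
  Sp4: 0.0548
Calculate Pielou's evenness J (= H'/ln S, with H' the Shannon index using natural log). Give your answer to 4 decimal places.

H' = −Σ pᵢ ln pᵢ = −((-0.171685) + (-0.187975) + (-0.224833) + (-0.159143)) = 0.743636 (working shown to 6 dp, full precision carried).
With S = 4 species, ln S = 1.386294, so J = 0.743636/1.386294 = 0.536420, i.e. 0.5364 to 4 decimal places.

0.5364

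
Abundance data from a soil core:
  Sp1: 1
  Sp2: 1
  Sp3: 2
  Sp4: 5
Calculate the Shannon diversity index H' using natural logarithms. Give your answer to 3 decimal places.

1.149

Total N = 1+1+2+5 = 9, so the proportions are 0.11111, 0.11111, 0.22222, 0.55556 (working shown to 5 dp, full precision carried).
Each pᵢ ln pᵢ term: 0.11111×(-2.19722)=-0.24414, 0.11111×(-2.19722)=-0.24414, 0.22222×(-1.50408)=-0.33424, 0.55556×(-0.58779)=-0.32655.
Sum = -1.14906, so H' = 1.149.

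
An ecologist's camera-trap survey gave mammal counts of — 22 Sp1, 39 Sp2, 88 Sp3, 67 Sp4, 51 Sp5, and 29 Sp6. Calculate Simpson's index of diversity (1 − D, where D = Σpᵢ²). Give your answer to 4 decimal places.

0.7982

Total N = 22+39+88+67+51+29 = 296, so the proportions are 0.074324, 0.131757, 0.297297, 0.226351, 0.172297, 0.097973 (working shown to 6 dp, full precision carried).
D = 0.074324² + 0.131757² + 0.297297² + 0.226351² + 0.172297² + 0.097973² = 0.005524 + 0.017360 + 0.088386 + 0.051235 + 0.029686 + 0.009599 = 0.201790.
So 1 − D = 0.798210, i.e. 0.7982 to 4 decimal places.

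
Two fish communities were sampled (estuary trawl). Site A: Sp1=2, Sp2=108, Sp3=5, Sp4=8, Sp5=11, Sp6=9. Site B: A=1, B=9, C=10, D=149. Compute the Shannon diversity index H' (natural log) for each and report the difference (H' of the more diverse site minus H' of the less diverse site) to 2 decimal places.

0.46

Site A: N=143, proportions 0.01399, 0.75524, 0.03497, 0.05594, 0.07692, 0.06294, giving H' = 0.92165 (working shown to 5 dp, full precision carried).
Site B: N=169, proportions 0.00592, 0.05325, 0.05917, 0.88166, giving H' = 0.46488.
Difference = |0.92165 − 0.46488| = 0.45677, i.e. 0.46 to 2 decimal places.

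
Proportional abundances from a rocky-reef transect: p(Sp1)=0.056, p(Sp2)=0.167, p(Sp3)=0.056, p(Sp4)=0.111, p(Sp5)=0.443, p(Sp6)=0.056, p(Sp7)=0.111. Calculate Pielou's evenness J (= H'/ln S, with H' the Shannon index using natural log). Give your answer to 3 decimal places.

0.839

H' = −Σ pᵢ ln pᵢ = −((-0.16141) + (-0.29889) + (-0.16141) + (-0.24400) + (-0.36068) + (-0.16141) + (-0.24400)) = 1.63182 (working shown to 5 dp, full precision carried).
With S = 7 species, ln S = 1.94591, so J = 1.63182/1.94591 = 0.83859, i.e. 0.839 to 3 decimal places.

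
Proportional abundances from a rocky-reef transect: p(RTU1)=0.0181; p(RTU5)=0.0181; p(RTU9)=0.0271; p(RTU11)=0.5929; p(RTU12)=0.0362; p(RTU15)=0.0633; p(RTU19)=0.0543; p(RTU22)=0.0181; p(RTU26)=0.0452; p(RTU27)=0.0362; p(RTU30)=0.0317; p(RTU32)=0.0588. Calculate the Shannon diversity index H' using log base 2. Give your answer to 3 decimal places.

2.330

Each pᵢ log₂ pᵢ term (working shown to 5 dp, full precision carried): 0.0181×(-5.78787)=-0.10476, 0.0181×(-5.78787)=-0.10476, 0.0271×(-5.20556)=-0.14107, 0.5929×(-0.75414)=-0.44713, 0.0362×(-4.78787)=-0.17332, 0.0633×(-3.98165)=-0.25204, 0.0543×(-4.20290)=-0.22822, 0.0181×(-5.78787)=-0.10476, 0.0452×(-4.46753)=-0.20193, 0.0362×(-4.78787)=-0.17332, 0.0317×(-4.97937)=-0.15785, 0.0588×(-4.08804)=-0.24038.
Sum = -2.32953, so H' = 2.330.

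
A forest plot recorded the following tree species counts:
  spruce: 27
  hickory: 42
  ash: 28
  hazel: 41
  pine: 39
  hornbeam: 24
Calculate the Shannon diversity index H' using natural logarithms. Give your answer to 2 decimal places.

Total N = 27+42+28+41+39+24 = 201, so the proportions are 0.1343, 0.209, 0.1393, 0.204, 0.194, 0.1194 (working shown to 4 dp, full precision carried).
Each pᵢ ln pᵢ term: 0.1343×(-2.0075)=-0.2697, 0.209×(-1.5656)=-0.3271, 0.1393×(-1.9711)=-0.2746, 0.204×(-1.5897)=-0.3243, 0.194×(-1.6397)=-0.3182, 0.1194×(-2.1253)=-0.2538.
Sum = -1.7676, so H' = 1.77.

1.77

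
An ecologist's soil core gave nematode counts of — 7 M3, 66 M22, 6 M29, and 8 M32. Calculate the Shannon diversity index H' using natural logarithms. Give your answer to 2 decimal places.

0.82

Total N = 7+66+6+8 = 87, so the proportions are 0.0805, 0.7586, 0.069, 0.092 (working shown to 4 dp, full precision carried).
Each pᵢ ln pᵢ term: 0.0805×(-2.5200)=-0.2028, 0.7586×(-0.2763)=-0.2096, 0.069×(-2.6741)=-0.1844, 0.092×(-2.3865)=-0.2194.
Sum = -0.8162, so H' = 0.82.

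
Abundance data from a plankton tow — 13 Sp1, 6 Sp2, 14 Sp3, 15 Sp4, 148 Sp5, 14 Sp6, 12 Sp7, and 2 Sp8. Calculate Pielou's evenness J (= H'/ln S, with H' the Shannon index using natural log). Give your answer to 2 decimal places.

Total N = 13+6+14+15+148+14+12+2 = 224, so the proportions are 0.058, 0.0268, 0.0625, 0.067, 0.6607, 0.0625, 0.0536, 0.0089 (working shown to 4 dp, full precision carried).
H' = −Σ pᵢ ln pᵢ = −((-0.1652) + (-0.0970) + (-0.1733) + (-0.1810) + (-0.2738) + (-0.1733) + (-0.1568) + (-0.0421)) = 1.2625.
With S = 8 species, ln S = 2.0794, so J = 1.2625/2.0794 = 0.6071, i.e. 0.61 to 2 decimal places.

0.61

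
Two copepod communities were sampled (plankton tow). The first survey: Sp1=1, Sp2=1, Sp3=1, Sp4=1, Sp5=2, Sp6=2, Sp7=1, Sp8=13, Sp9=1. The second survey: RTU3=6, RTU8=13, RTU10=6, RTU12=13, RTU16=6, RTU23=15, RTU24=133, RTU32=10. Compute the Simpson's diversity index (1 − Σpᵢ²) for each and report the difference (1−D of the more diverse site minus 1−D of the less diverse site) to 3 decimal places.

0.106

The first survey: N=23, proportions 0.04348, 0.04348, 0.04348, 0.04348, 0.08696, 0.08696, 0.04348, 0.56522, 0.04348, giving 1−D = 0.65406 (working shown to 5 dp, full precision carried).
The second survey: N=202, proportions 0.0297, 0.06436, 0.0297, 0.06436, 0.0297, 0.07426, 0.65842, 0.0495, giving 1−D = 0.54759.
Difference = |0.65406 − 0.54759| = 0.10647, i.e. 0.106 to 3 decimal places.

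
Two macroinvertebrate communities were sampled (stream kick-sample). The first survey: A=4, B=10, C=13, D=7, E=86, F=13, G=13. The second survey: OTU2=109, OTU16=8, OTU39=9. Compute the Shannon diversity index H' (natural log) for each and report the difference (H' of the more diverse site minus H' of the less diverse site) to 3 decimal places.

0.897

The first survey: N=146, proportions 0.0274, 0.06849, 0.08904, 0.04795, 0.58904, 0.08904, 0.08904, giving H' = 1.38567 (working shown to 5 dp, full precision carried).
The second survey: N=126, proportions 0.86508, 0.06349, 0.07143, giving H' = 0.48892.
Difference = |1.38567 − 0.48892| = 0.89675, i.e. 0.897 to 3 decimal places.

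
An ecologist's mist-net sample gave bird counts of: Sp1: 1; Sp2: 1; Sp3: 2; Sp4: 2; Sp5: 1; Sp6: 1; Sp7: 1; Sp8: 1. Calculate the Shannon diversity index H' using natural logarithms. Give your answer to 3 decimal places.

2.025

Total N = 1+1+2+2+1+1+1+1 = 10, so the proportions are 0.1, 0.1, 0.2, 0.2, 0.1, 0.1, 0.1, 0.1 (working shown to 5 dp, full precision carried).
Each pᵢ ln pᵢ term: 0.1×(-2.30259)=-0.23026, 0.1×(-2.30259)=-0.23026, 0.2×(-1.60944)=-0.32189, 0.2×(-1.60944)=-0.32189, 0.1×(-2.30259)=-0.23026, 0.1×(-2.30259)=-0.23026, 0.1×(-2.30259)=-0.23026, 0.1×(-2.30259)=-0.23026.
Sum = -2.02533, so H' = 2.025.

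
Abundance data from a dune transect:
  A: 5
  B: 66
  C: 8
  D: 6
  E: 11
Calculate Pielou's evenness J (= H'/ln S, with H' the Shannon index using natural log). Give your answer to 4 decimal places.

0.6463

Total N = 5+66+8+6+11 = 96, so the proportions are 0.052083, 0.6875, 0.083333, 0.0625, 0.114583 (working shown to 6 dp, full precision carried).
H' = −Σ pᵢ ln pᵢ = −((-0.153902) + (-0.257602) + (-0.207076) + (-0.173287) + (-0.248239)) = 1.040105.
With S = 5 species, ln S = 1.609438, so J = 1.040105/1.609438 = 0.646254, i.e. 0.6463 to 4 decimal places.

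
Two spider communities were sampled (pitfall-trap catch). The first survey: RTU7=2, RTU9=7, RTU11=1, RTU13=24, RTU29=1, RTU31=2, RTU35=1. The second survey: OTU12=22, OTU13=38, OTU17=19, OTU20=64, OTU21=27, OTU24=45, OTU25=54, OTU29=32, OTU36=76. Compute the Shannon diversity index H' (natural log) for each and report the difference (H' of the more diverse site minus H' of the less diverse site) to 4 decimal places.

The first survey: N=38, proportions 0.052632, 0.184211, 0.026316, 0.631579, 0.026316, 0.052632, 0.026316, giving H' = 1.198974 (working shown to 6 dp, full precision carried).
The second survey: N=377, proportions 0.058355, 0.100796, 0.050398, 0.169761, 0.071618, 0.119363, 0.143236, 0.084881, 0.201592, giving H' = 2.101805.
Difference = |1.198974 − 2.101805| = 0.902831, i.e. 0.9028 to 4 decimal places.

0.9028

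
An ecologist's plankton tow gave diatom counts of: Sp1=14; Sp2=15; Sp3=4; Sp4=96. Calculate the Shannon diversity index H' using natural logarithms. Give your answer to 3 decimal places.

Total N = 14+15+4+96 = 129, so the proportions are 0.10853, 0.11628, 0.03101, 0.74419 (working shown to 5 dp, full precision carried).
Each pᵢ ln pᵢ term: 0.10853×(-2.22076)=-0.24101, 0.11628×(-2.15176)=-0.25020, 0.03101×(-3.47352)=-0.10771, 0.74419×(-0.29546)=-0.21988.
Sum = -0.81880, so H' = 0.819.

0.819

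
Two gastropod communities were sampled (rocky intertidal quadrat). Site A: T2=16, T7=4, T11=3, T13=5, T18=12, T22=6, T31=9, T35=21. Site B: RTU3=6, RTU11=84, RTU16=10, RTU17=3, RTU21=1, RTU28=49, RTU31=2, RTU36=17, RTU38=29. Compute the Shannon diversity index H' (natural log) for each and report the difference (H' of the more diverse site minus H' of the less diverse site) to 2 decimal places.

0.30

Site A: N=76, proportions 0.2105, 0.0526, 0.0395, 0.0658, 0.1579, 0.0789, 0.1184, 0.2763, giving H' = 1.8896 (working shown to 4 dp, full precision carried).
Site B: N=201, proportions 0.0299, 0.4179, 0.0498, 0.0149, 0.005, 0.2438, 0.01, 0.0846, 0.1443, giving H' = 1.5861.
Difference = |1.8896 − 1.5861| = 0.3035, i.e. 0.30 to 2 decimal places.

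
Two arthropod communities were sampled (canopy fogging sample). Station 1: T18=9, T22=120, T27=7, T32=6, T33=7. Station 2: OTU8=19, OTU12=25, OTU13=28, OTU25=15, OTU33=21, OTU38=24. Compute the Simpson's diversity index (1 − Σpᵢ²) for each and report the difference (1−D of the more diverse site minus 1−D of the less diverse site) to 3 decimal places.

Station 1: N=149, proportions 0.060403, 0.805369, 0.04698, 0.040268, 0.04698, giving 1−D = 0.341696 (working shown to 6 dp, full precision carried).
Station 2: N=132, proportions 0.143939, 0.189394, 0.212121, 0.113636, 0.159091, 0.181818, giving 1−D = 0.827135.
Difference = |0.341696 − 0.827135| = 0.485439, i.e. 0.485 to 3 decimal places.

0.485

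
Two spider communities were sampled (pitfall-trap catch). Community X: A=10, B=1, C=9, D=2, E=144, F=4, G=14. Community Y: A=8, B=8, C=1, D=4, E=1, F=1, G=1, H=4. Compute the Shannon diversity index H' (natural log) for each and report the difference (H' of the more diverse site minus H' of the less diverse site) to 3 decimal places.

0.893

Community X: N=184, proportions 0.054348, 0.005435, 0.048913, 0.01087, 0.782609, 0.021739, 0.076087, giving H' = 0.854434 (working shown to 6 dp, full precision carried).
Community Y: N=28, proportions 0.285714, 0.285714, 0.035714, 0.142857, 0.035714, 0.035714, 0.035714, 0.142857, giving H' = 1.747868.
Difference = |0.854434 − 1.747868| = 0.893434, i.e. 0.893 to 3 decimal places.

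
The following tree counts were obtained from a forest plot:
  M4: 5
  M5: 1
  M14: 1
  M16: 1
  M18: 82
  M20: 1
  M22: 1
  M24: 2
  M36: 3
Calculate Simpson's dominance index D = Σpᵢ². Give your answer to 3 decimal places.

0.719

Total N = 5+1+1+1+82+1+1+2+3 = 97, so the proportions are 0.05155, 0.01031, 0.01031, 0.01031, 0.84536, 0.01031, 0.01031, 0.02062, 0.03093 (working shown to 5 dp, full precision carried).
D = 0.05155² + 0.01031² + 0.01031² + 0.01031² + 0.84536² + 0.01031² + 0.01031² + 0.02062² + 0.03093² = 0.00266 + 0.00011 + 0.00011 + 0.00011 + 0.71463 + 0.00011 + 0.00011 + 0.00043 + 0.00096 = 0.71921.
To 3 decimal places, D = 0.719.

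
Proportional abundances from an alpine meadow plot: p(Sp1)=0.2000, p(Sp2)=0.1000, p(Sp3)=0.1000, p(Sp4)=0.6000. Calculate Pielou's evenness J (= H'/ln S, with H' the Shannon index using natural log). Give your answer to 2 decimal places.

0.79

H' = −Σ pᵢ ln pᵢ = −((-0.3219) + (-0.2303) + (-0.2303) + (-0.3065)) = 1.0889 (working shown to 4 dp, full precision carried).
With S = 4 species, ln S = 1.3863, so J = 1.0889/1.3863 = 0.7855, i.e. 0.79 to 2 decimal places.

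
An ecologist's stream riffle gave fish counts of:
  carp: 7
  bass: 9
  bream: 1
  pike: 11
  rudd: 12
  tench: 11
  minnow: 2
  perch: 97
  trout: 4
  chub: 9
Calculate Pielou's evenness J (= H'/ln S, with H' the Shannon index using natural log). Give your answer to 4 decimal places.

0.6497

Total N = 7+9+1+11+12+11+2+97+4+9 = 163, so the proportions are 0.042945, 0.055215, 0.006135, 0.067485, 0.07362, 0.067485, 0.01227, 0.595092, 0.02454, 0.055215 (working shown to 6 dp, full precision carried).
H' = −Σ pᵢ ln pᵢ = −((-0.135183) + (-0.159931) + (-0.031250) + (-0.181929) + (-0.192062) + (-0.181929) + (-0.053995) + (-0.308876) + (-0.090981) + (-0.159931)) = 1.496067.
With S = 10 species, ln S = 2.302585, so J = 1.496067/2.302585 = 0.649733, i.e. 0.6497 to 4 decimal places.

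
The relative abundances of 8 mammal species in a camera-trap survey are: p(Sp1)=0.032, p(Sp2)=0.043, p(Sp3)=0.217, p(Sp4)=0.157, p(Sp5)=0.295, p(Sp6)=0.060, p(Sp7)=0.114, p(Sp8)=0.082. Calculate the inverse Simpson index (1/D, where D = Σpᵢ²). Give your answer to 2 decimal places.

D = 0.032² + 0.043² + 0.217² + 0.157² + 0.295² + 0.06² + 0.114² + 0.082² = 0.001024 + 0.001849 + 0.047089 + 0.024649 + 0.087025 + 0.003600 + 0.012996 + 0.006724 = 0.184956 (working shown to 6 dp, full precision carried).
So 1/D = 5.4067, i.e. 5.41 to 2 decimal places.

5.41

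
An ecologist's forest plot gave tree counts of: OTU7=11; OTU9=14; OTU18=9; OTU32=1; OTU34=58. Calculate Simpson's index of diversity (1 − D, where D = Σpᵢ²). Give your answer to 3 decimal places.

Total N = 11+14+9+1+58 = 93, so the proportions are 0.11828, 0.15054, 0.09677, 0.01075, 0.62366 (working shown to 5 dp, full precision carried).
D = 0.11828² + 0.15054² + 0.09677² + 0.01075² + 0.62366² = 0.01399 + 0.02266 + 0.00937 + 0.00012 + 0.38895 = 0.43508.
So 1 − D = 0.56492, i.e. 0.565 to 3 decimal places.

0.565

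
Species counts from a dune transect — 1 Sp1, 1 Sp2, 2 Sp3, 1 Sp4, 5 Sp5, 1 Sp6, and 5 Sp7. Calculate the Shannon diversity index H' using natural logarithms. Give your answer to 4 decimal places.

Total N = 1+1+2+1+5+1+5 = 16, so the proportions are 0.0625, 0.0625, 0.125, 0.0625, 0.3125, 0.0625, 0.3125 (working shown to 6 dp, full precision carried).
Each pᵢ ln pᵢ term: 0.0625×(-2.772589)=-0.173287, 0.0625×(-2.772589)=-0.173287, 0.125×(-2.079442)=-0.259930, 0.0625×(-2.772589)=-0.173287, 0.3125×(-1.163151)=-0.363485, 0.0625×(-2.772589)=-0.173287, 0.3125×(-1.163151)=-0.363485.
Sum = -1.680047, so H' = 1.6800.

1.6800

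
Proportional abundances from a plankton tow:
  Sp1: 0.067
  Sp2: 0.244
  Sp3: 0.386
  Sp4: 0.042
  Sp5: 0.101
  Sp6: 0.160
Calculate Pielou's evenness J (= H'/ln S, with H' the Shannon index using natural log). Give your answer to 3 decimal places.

H' = −Σ pᵢ ln pᵢ = −((-0.18111) + (-0.34418) + (-0.36744) + (-0.13314) + (-0.23156) + (-0.29321)) = 1.55064 (working shown to 5 dp, full precision carried).
With S = 6 species, ln S = 1.79176, so J = 1.55064/1.79176 = 0.86543, i.e. 0.865 to 3 decimal places.

0.865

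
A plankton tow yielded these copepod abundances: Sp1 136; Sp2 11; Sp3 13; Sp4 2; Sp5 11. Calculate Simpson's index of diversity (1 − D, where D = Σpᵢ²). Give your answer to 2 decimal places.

0.37

Total N = 136+11+13+2+11 = 173, so the proportions are 0.7861, 0.0636, 0.0751, 0.0116, 0.0636 (working shown to 4 dp, full precision carried).
D = 0.7861² + 0.0636² + 0.0751² + 0.0116² + 0.0636² = 0.6180 + 0.0040 + 0.0056 + 0.0001 + 0.0040 = 0.6319.
So 1 − D = 0.3681, i.e. 0.37 to 2 decimal places.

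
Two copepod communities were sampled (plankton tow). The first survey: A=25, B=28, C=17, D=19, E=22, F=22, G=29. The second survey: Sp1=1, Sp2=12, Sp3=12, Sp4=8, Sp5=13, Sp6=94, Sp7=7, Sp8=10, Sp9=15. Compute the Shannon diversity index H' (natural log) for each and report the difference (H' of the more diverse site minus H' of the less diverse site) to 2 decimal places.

0.35

The first survey: N=162, proportions 0.15432, 0.17284, 0.10494, 0.11728, 0.1358, 0.1358, 0.17901, giving H' = 1.92994 (working shown to 5 dp, full precision carried).
The second survey: N=172, proportions 0.00581, 0.06977, 0.06977, 0.04651, 0.07558, 0.54651, 0.0407, 0.05814, 0.08721, giving H' = 1.57799.
Difference = |1.92994 − 1.57799| = 0.35195, i.e. 0.35 to 2 decimal places.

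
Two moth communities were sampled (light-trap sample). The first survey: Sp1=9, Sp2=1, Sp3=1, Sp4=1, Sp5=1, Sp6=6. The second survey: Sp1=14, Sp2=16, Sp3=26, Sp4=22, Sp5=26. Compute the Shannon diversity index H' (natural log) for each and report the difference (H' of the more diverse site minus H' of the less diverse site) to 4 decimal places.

The first survey: N=19, proportions 0.4736842, 0.0526316, 0.0526316, 0.0526316, 0.0526316, 0.3157895, giving H' = 1.3378296 (working shown to 7 dp, full precision carried).
The second survey: N=104, proportions 0.1346154, 0.1538462, 0.25, 0.2115385, 0.25, giving H' = 1.5796584.
Difference = |1.3378296 − 1.5796584| = 0.2418288, i.e. 0.2418 to 4 decimal places.

0.2418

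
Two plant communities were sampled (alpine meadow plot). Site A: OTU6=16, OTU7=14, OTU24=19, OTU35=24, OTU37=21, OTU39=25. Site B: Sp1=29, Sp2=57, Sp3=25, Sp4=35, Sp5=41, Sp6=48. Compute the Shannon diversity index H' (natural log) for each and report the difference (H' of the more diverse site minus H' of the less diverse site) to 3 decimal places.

Site A: N=119, proportions 0.13445, 0.11765, 0.15966, 0.20168, 0.17647, 0.21008, giving H' = 1.77129 (working shown to 5 dp, full precision carried).
Site B: N=235, proportions 0.1234, 0.24255, 0.10638, 0.14894, 0.17447, 0.20426, giving H' = 1.75283.
Difference = |1.77129 − 1.75283| = 0.01846, i.e. 0.018 to 3 decimal places.

0.018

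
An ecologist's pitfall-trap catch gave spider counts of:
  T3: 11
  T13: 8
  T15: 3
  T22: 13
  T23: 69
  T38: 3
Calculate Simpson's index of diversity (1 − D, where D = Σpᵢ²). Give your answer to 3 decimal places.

0.552

Total N = 11+8+3+13+69+3 = 107, so the proportions are 0.1028, 0.07477, 0.02804, 0.1215, 0.64486, 0.02804 (working shown to 5 dp, full precision carried).
D = 0.1028² + 0.07477² + 0.02804² + 0.1215² + 0.64486² + 0.02804² = 0.01057 + 0.00559 + 0.00079 + 0.01476 + 0.41584 + 0.00079 = 0.44834.
So 1 − D = 0.55166, i.e. 0.552 to 3 decimal places.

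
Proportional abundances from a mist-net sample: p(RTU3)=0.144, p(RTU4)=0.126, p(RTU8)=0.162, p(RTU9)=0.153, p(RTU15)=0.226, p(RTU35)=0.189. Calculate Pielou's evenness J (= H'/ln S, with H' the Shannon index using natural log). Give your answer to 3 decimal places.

H' = −Σ pᵢ ln pᵢ = −((-0.27906) + (-0.26101) + (-0.29487) + (-0.28723) + (-0.33611) + (-0.31488)) = 1.77315 (working shown to 5 dp, full precision carried).
With S = 6 species, ln S = 1.79176, so J = 1.77315/1.79176 = 0.98961, i.e. 0.990 to 3 decimal places.

0.990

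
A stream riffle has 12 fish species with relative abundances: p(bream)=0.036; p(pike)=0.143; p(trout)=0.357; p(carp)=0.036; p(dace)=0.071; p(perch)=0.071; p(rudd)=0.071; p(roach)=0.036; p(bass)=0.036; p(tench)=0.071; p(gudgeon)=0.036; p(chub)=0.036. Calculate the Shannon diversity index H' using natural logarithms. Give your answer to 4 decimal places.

Each pᵢ ln pᵢ term (working shown to 6 dp, full precision carried): 0.036×(-3.324236)=-0.119673, 0.143×(-1.944911)=-0.278122, 0.357×(-1.030019)=-0.367717, 0.036×(-3.324236)=-0.119673, 0.071×(-2.645075)=-0.187800, 0.071×(-2.645075)=-0.187800, 0.071×(-2.645075)=-0.187800, 0.036×(-3.324236)=-0.119673, 0.036×(-3.324236)=-0.119673, 0.071×(-2.645075)=-0.187800, 0.036×(-3.324236)=-0.119673, 0.036×(-3.324236)=-0.119673.
Sum = -2.115076, so H' = 2.1151.

2.1151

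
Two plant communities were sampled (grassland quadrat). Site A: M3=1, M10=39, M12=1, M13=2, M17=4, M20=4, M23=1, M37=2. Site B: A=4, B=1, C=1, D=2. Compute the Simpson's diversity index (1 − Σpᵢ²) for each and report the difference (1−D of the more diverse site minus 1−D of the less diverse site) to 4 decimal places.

0.1926

Site A: N=54, proportions 0.018519, 0.722222, 0.018519, 0.037037, 0.074074, 0.074074, 0.018519, 0.037037, giving 1−D = 0.463649 (working shown to 6 dp, full precision carried).
Site B: N=8, proportions 0.5, 0.125, 0.125, 0.25, giving 1−D = 0.656250.
Difference = |0.463649 − 0.656250| = 0.192601, i.e. 0.1926 to 4 decimal places.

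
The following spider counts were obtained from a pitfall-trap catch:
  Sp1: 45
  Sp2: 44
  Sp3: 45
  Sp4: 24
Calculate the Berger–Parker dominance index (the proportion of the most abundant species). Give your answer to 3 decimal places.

0.285

Total N = 45+44+45+24 = 158, so the proportions are 0.28481, 0.27848, 0.28481, 0.1519 (working shown to 5 dp, full precision carried).
The largest proportion is 0.28481, i.e. d = 0.285 to 3 decimal places.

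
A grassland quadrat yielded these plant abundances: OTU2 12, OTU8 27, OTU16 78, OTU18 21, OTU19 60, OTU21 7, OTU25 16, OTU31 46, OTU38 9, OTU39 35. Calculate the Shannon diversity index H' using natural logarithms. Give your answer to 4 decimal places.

Total N = 12+27+78+21+60+7+16+46+9+35 = 311, so the proportions are 0.038585, 0.086817, 0.250804, 0.067524, 0.192926, 0.022508, 0.051447, 0.14791, 0.028939, 0.11254 (working shown to 6 dp, full precision carried).
Each pᵢ ln pᵢ term: 0.038585×(-3.254886)=-0.125590, 0.086817×(-2.443956)=-0.212176, 0.250804×(-1.383084)=-0.346883, 0.067524×(-2.695270)=-0.181996, 0.192926×(-1.645448)=-0.317450, 0.022508×(-3.793883)=-0.085393, 0.051447×(-2.967204)=-0.152654, 0.14791×(-1.911152)=-0.282678, 0.028939×(-3.542568)=-0.102518, 0.11254×(-2.184445)=-0.245838.
Sum = -2.053176, so H' = 2.0532.

2.0532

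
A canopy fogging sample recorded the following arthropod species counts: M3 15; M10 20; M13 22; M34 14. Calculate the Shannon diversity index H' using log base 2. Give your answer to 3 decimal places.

1.974

Total N = 15+20+22+14 = 71, so the proportions are 0.21127, 0.28169, 0.30986, 0.19718 (working shown to 5 dp, full precision carried).
Each pᵢ log₂ pᵢ term: 0.21127×(-2.24286)=-0.47384, 0.28169×(-1.82782)=-0.51488, 0.30986×(-1.69032)=-0.52376, 0.19718×(-2.34239)=-0.46188.
Sum = -1.97436, so H' = 1.974.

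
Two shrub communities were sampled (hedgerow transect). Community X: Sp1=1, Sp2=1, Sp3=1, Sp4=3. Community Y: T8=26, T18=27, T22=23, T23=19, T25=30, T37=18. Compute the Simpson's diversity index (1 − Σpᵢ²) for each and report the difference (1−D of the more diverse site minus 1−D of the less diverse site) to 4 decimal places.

0.1612

Community X: N=6, proportions 0.16666667, 0.16666667, 0.16666667, 0.5, giving 1−D = 0.66666667 (working shown to 8 dp, full precision carried).
Community Y: N=143, proportions 0.18181818, 0.18881119, 0.16083916, 0.13286713, 0.20979021, 0.12587413, giving 1−D = 0.82791335.
Difference = |0.66666667 − 0.82791335| = 0.16124668, i.e. 0.1612 to 4 decimal places.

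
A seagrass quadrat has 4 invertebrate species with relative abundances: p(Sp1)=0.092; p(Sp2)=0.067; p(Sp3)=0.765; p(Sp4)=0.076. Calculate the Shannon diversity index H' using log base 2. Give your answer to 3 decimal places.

Each pᵢ log₂ pᵢ term (working shown to 5 dp, full precision carried): 0.092×(-3.44222)=-0.31668, 0.067×(-3.89970)=-0.26128, 0.765×(-0.38647)=-0.29565, 0.076×(-3.71786)=-0.28256.
Sum = -1.15617, so H' = 1.156.

1.156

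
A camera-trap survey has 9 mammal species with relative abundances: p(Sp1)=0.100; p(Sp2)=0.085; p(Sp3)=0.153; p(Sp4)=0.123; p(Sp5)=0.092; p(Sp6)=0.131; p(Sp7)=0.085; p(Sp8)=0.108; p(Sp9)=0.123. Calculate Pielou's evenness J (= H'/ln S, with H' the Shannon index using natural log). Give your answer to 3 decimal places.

0.991

H' = −Σ pᵢ ln pᵢ = −((-0.23026) + (-0.20953) + (-0.28723) + (-0.25776) + (-0.21951) + (-0.26627) + (-0.20953) + (-0.24037) + (-0.25776)) = 2.17821 (working shown to 5 dp, full precision carried).
With S = 9 species, ln S = 2.19722, so J = 2.17821/2.19722 = 0.99135, i.e. 0.991 to 3 decimal places.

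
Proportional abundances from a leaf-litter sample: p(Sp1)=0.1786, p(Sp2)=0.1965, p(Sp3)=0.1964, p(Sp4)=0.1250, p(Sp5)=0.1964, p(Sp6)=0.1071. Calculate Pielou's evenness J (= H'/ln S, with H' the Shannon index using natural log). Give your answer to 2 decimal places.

H' = −Σ pᵢ ln pᵢ = −((-0.3077) + (-0.3197) + (-0.3197) + (-0.2599) + (-0.3197) + (-0.2393)) = 1.7659 (working shown to 4 dp, full precision carried).
With S = 6 species, ln S = 1.7918, so J = 1.7659/1.7918 = 0.9856, i.e. 0.99 to 2 decimal places.

0.99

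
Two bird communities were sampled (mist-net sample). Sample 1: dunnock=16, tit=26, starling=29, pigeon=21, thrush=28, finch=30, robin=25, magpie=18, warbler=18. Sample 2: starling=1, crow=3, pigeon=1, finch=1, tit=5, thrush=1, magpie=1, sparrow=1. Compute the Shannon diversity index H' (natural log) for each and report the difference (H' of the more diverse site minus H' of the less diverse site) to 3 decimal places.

Sample 1: N=211, proportions 0.07583, 0.12322, 0.13744, 0.09953, 0.1327, 0.14218, 0.11848, 0.08531, 0.08531, giving H' = 2.17403 (working shown to 5 dp, full precision carried).
Sample 2: N=14, proportions 0.07143, 0.21429, 0.07143, 0.07143, 0.35714, 0.07143, 0.07143, 0.07143, giving H' = 1.82884.
Difference = |2.17403 − 1.82884| = 0.34519, i.e. 0.345 to 3 decimal places.

0.345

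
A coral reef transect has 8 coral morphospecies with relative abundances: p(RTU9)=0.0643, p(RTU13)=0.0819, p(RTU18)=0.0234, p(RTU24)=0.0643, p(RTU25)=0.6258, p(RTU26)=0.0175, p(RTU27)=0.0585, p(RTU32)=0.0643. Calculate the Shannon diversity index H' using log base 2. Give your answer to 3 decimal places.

Each pᵢ log₂ pᵢ term (working shown to 5 dp, full precision carried): 0.0643×(-3.95904)=-0.25457, 0.0819×(-3.60999)=-0.29566, 0.0234×(-5.41735)=-0.12677, 0.0643×(-3.95904)=-0.25457, 0.6258×(-0.67623)=-0.42318, 0.0175×(-5.83650)=-0.10214, 0.0585×(-4.09542)=-0.23958, 0.0643×(-3.95904)=-0.25457.
Sum = -1.95103, so H' = 1.951.

1.951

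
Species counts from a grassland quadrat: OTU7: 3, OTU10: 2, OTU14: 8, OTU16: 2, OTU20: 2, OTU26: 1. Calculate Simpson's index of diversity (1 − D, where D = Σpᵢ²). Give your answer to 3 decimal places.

0.735

Total N = 3+2+8+2+2+1 = 18, so the proportions are 0.16667, 0.11111, 0.44444, 0.11111, 0.11111, 0.05556 (working shown to 5 dp, full precision carried).
D = 0.16667² + 0.11111² + 0.44444² + 0.11111² + 0.11111² + 0.05556² = 0.02778 + 0.01235 + 0.19753 + 0.01235 + 0.01235 + 0.00309 = 0.26543.
So 1 − D = 0.73457, i.e. 0.735 to 3 decimal places.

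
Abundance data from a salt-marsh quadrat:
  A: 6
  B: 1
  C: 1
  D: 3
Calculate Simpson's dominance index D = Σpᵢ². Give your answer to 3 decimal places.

0.388

Total N = 6+1+1+3 = 11, so the proportions are 0.54545, 0.09091, 0.09091, 0.27273 (working shown to 5 dp, full precision carried).
D = 0.54545² + 0.09091² + 0.09091² + 0.27273² = 0.29752 + 0.00826 + 0.00826 + 0.07438 = 0.38843.
To 3 decimal places, D = 0.388.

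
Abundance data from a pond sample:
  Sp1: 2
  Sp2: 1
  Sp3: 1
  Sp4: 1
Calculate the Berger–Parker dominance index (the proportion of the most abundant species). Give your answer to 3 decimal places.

0.400

Total N = 2+1+1+1 = 5, so the proportions are 0.4, 0.2, 0.2, 0.2 (working shown to 5 dp, full precision carried).
The largest proportion is 0.4, i.e. d = 0.400 to 3 decimal places.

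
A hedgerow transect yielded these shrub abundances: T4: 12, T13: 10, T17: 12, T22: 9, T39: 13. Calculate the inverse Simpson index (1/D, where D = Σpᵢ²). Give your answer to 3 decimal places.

4.915

Total N = 12+10+12+9+13 = 56, so the proportions are 0.2142857, 0.1785714, 0.2142857, 0.1607143, 0.2321429 (working shown to 7 dp, full precision carried).
D = 0.2142857² + 0.1785714² + 0.2142857² + 0.1607143² + 0.2321429² = 0.0459184 + 0.0318878 + 0.0459184 + 0.0258291 + 0.0538903 = 0.2034439.
So 1/D = 4.91536, i.e. 4.915 to 3 decimal places.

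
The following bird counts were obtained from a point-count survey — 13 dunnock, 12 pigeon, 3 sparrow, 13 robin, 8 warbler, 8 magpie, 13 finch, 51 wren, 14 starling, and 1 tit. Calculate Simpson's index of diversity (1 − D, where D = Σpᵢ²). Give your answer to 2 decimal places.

0.81

Total N = 13+12+3+13+8+8+13+51+14+1 = 136, so the proportions are 0.0956, 0.0882, 0.0221, 0.0956, 0.0588, 0.0588, 0.0956, 0.375, 0.1029, 0.0074 (working shown to 4 dp, full precision carried).
D = 0.0956² + 0.0882² + 0.0221² + 0.0956² + 0.0588² + 0.0588² + 0.0956² + 0.375² + 0.1029² + 0.0074² = 0.0091 + 0.0078 + 0.0005 + 0.0091 + 0.0035 + 0.0035 + 0.0091 + 0.1406 + 0.0106 + 0.0001 = 0.1939.
So 1 − D = 0.8061, i.e. 0.81 to 2 decimal places.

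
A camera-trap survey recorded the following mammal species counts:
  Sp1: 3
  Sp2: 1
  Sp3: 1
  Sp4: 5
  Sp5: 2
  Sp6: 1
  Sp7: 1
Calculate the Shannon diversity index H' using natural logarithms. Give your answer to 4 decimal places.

1.7298

Total N = 3+1+1+5+2+1+1 = 14, so the proportions are 0.214286, 0.071429, 0.071429, 0.357143, 0.142857, 0.071429, 0.071429 (working shown to 6 dp, full precision carried).
Each pᵢ ln pᵢ term: 0.214286×(-1.540445)=-0.330095, 0.071429×(-2.639057)=-0.188504, 0.071429×(-2.639057)=-0.188504, 0.357143×(-1.029619)=-0.367721, 0.142857×(-1.945910)=-0.277987, 0.071429×(-2.639057)=-0.188504, 0.071429×(-2.639057)=-0.188504.
Sum = -1.729820, so H' = 1.7298.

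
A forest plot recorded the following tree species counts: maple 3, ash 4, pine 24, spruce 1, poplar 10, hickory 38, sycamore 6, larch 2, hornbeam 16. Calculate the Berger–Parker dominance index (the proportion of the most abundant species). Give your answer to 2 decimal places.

0.37

Total N = 3+4+24+1+10+38+6+2+16 = 104, so the proportions are 0.0288, 0.0385, 0.2308, 0.0096, 0.0962, 0.3654, 0.0577, 0.0192, 0.1538 (working shown to 4 dp, full precision carried).
The largest proportion is 0.3654, i.e. d = 0.37 to 2 decimal places.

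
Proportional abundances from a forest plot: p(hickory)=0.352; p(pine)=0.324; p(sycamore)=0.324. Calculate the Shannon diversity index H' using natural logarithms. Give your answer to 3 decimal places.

1.098

Each pᵢ ln pᵢ term (working shown to 5 dp, full precision carried): 0.352×(-1.04412)=-0.36753, 0.324×(-1.12701)=-0.36515, 0.324×(-1.12701)=-0.36515.
Sum = -1.09784, so H' = 1.098.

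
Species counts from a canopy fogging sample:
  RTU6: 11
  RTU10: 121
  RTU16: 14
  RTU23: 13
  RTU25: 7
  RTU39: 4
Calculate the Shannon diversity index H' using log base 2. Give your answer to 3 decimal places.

1.502

Total N = 11+121+14+13+7+4 = 170, so the proportions are 0.06471, 0.71176, 0.08235, 0.07647, 0.04118, 0.02353 (working shown to 5 dp, full precision carried).
Each pᵢ log₂ pᵢ term: 0.06471×(-3.94996)=-0.25559, 0.71176×(-0.49053)=-0.34914, 0.08235×(-3.60204)=-0.29664, 0.07647×(-3.70895)=-0.28363, 0.04118×(-4.60204)=-0.18950, 0.02353×(-5.40939)=-0.12728.
Sum = -1.50177, so H' = 1.502.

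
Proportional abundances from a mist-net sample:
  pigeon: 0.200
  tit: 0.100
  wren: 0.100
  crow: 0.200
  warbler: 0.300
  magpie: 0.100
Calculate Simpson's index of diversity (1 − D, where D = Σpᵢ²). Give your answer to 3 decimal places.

0.800

D = 0.2² + 0.1² + 0.1² + 0.2² + 0.3² + 0.1² = 0.04000 + 0.01000 + 0.01000 + 0.04000 + 0.09000 + 0.01000 = 0.20000 (working shown to 5 dp, full precision carried).
So 1 − D = 0.80000, i.e. 0.800 to 3 decimal places.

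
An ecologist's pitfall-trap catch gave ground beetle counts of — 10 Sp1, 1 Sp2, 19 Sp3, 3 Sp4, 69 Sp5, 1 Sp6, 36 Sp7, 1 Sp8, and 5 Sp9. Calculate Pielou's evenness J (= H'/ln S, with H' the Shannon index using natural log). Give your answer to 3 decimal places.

0.660

Total N = 10+1+19+3+69+1+36+1+5 = 145, so the proportions are 0.06897, 0.0069, 0.13103, 0.02069, 0.47586, 0.0069, 0.24828, 0.0069, 0.03448 (working shown to 5 dp, full precision carried).
H' = −Σ pᵢ ln pᵢ = −((-0.18442) + (-0.03432) + (-0.26630) + (-0.08024) + (-0.35339) + (-0.03432) + (-0.34590) + (-0.03432) + (-0.11611)) = 1.44933.
With S = 9 species, ln S = 2.19722, so J = 1.44933/2.19722 = 0.65962, i.e. 0.660 to 3 decimal places.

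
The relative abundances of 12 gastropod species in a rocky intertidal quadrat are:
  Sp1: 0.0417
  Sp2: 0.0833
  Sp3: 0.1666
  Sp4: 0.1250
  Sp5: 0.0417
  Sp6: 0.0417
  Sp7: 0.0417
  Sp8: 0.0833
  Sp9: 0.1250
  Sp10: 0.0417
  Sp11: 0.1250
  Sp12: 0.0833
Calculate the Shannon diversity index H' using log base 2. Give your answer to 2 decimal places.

Each pᵢ log₂ pᵢ term (working shown to 4 dp, full precision carried): 0.0417×(-4.5838)=-0.1911, 0.0833×(-3.5855)=-0.2987, 0.1666×(-2.5855)=-0.4308, 0.125×(-3.0000)=-0.3750, 0.0417×(-4.5838)=-0.1911, 0.0417×(-4.5838)=-0.1911, 0.0417×(-4.5838)=-0.1911, 0.0833×(-3.5855)=-0.2987, 0.125×(-3.0000)=-0.3750, 0.0417×(-4.5838)=-0.1911, 0.125×(-3.0000)=-0.3750, 0.0833×(-3.5855)=-0.2987.
Sum = -3.4075, so H' = 3.41.

3.41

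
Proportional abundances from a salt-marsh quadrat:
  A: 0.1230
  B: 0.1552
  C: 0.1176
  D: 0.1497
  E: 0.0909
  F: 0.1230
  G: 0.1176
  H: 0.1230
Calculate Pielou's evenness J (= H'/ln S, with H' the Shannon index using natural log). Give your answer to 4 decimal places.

0.9946

H' = −Σ pᵢ ln pᵢ = −((-0.257755) + (-0.289144) + (-0.251719) + (-0.284299) + (-0.217978) + (-0.257755) + (-0.251719) + (-0.257755)) = 2.068124 (working shown to 6 dp, full precision carried).
With S = 8 species, ln S = 2.079442, so J = 2.068124/2.079442 = 0.994557, i.e. 0.9946 to 4 decimal places.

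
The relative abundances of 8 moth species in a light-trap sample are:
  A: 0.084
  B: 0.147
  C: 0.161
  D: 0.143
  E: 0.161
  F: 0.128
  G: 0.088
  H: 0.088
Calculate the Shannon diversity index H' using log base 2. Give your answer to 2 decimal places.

2.95

Each pᵢ log₂ pᵢ term (working shown to 4 dp, full precision carried): 0.084×(-3.5735)=-0.3002, 0.147×(-2.7661)=-0.4066, 0.161×(-2.6349)=-0.4242, 0.143×(-2.8059)=-0.4012, 0.161×(-2.6349)=-0.4242, 0.128×(-2.9658)=-0.3796, 0.088×(-3.5064)=-0.3086, 0.088×(-3.5064)=-0.3086.
Sum = -2.9532, so H' = 2.95.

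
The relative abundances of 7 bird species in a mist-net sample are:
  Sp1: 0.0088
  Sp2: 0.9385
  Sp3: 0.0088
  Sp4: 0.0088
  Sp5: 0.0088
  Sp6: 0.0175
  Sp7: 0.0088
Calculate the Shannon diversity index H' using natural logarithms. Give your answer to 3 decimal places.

0.339

Each pᵢ ln pᵢ term (working shown to 5 dp, full precision carried): 0.0088×(-4.73300)=-0.04165, 0.9385×(-0.06347)=-0.05957, 0.0088×(-4.73300)=-0.04165, 0.0088×(-4.73300)=-0.04165, 0.0088×(-4.73300)=-0.04165, 0.0175×(-4.04555)=-0.07080, 0.0088×(-4.73300)=-0.04165.
Sum = -0.33862, so H' = 0.339.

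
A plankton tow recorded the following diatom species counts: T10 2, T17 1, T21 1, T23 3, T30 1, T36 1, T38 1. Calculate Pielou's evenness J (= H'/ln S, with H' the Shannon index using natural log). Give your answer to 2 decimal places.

0.94

Total N = 2+1+1+3+1+1+1 = 10, so the proportions are 0.2, 0.1, 0.1, 0.3, 0.1, 0.1, 0.1 (working shown to 4 dp, full precision carried).
H' = −Σ pᵢ ln pᵢ = −((-0.3219) + (-0.2303) + (-0.2303) + (-0.3612) + (-0.2303) + (-0.2303) + (-0.2303)) = 1.8344.
With S = 7 species, ln S = 1.9459, so J = 1.8344/1.9459 = 0.9427, i.e. 0.94 to 2 decimal places.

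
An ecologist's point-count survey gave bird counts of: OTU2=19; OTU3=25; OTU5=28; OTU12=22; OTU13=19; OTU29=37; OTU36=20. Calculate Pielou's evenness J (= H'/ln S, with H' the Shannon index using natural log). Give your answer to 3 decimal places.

0.985

Total N = 19+25+28+22+19+37+20 = 170, so the proportions are 0.11176, 0.14706, 0.16471, 0.12941, 0.11176, 0.21765, 0.11765 (working shown to 5 dp, full precision carried).
H' = −Σ pᵢ ln pᵢ = −((-0.24492) + (-0.28190) + (-0.29706) + (-0.26462) + (-0.24492) + (-0.33189) + (-0.25177)) = 1.91707.
With S = 7 species, ln S = 1.94591, so J = 1.91707/1.94591 = 0.98518, i.e. 0.985 to 3 decimal places.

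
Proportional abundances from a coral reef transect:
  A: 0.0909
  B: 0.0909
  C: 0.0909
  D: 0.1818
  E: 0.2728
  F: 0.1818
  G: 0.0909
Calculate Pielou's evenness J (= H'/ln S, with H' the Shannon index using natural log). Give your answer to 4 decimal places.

0.9487

H' = −Σ pᵢ ln pᵢ = −((-0.217978) + (-0.217978) + (-0.217978) + (-0.309941) + (-0.354372) + (-0.309941) + (-0.217978)) = 1.846166 (working shown to 6 dp, full precision carried).
With S = 7 species, ln S = 1.945910, so J = 1.846166/1.945910 = 0.948741, i.e. 0.9487 to 4 decimal places.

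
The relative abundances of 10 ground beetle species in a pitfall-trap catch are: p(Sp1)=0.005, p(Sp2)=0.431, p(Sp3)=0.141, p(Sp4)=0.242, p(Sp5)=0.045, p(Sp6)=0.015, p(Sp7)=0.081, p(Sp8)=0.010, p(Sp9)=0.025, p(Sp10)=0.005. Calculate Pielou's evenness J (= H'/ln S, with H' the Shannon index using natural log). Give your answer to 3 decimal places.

H' = −Σ pᵢ ln pᵢ = −((-0.02649) + (-0.36275) + (-0.27622) + (-0.34335) + (-0.13955) + (-0.06300) + (-0.20358) + (-0.04605) + (-0.09222) + (-0.02649)) = 1.57970 (working shown to 5 dp, full precision carried).
With S = 10 species, ln S = 2.30259, so J = 1.57970/2.30259 = 0.68606, i.e. 0.686 to 3 decimal places.

0.686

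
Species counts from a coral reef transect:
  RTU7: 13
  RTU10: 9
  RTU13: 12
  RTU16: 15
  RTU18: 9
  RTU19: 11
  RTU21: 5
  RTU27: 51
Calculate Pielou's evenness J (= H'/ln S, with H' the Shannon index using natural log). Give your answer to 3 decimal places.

0.867

Total N = 13+9+12+15+9+11+5+51 = 125, so the proportions are 0.104, 0.072, 0.096, 0.12, 0.072, 0.088, 0.04, 0.408 (working shown to 5 dp, full precision carried).
H' = −Σ pᵢ ln pᵢ = −((-0.23539) + (-0.18944) + (-0.22497) + (-0.25443) + (-0.18944) + (-0.21388) + (-0.12876) + (-0.36577)) = 1.80206.
With S = 8 species, ln S = 2.07944, so J = 1.80206/2.07944 = 0.86661, i.e. 0.867 to 3 decimal places.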